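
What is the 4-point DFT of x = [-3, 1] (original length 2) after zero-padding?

Original 2-point DFT: [-2, -4]
Zero-padded 4-point DFT provides frequency interpolation.

DFT_4([x, 0, ...]) = [-2, -3-1i, -4, -3+1i]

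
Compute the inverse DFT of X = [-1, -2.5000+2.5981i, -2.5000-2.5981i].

x[n] = (1/3) Σ(k=0 to 2) X[k] · e^(2πikn/3)

Computing each x[n]:
x[0] = -2
x[1] = -1
x[2] = 2

x = [-2, -1, 2]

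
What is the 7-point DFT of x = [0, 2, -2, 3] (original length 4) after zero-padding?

Original 4-point DFT: [3, 2+1i, -7, 2-1i]
Zero-padded 7-point DFT provides frequency interpolation.

DFT_7([x, 0, ...]) = [3, -1.0109-0.9155i, 3.2274-0.4721i, -3.7165-5.3562i, -3.7165+5.3562i, 3.2274+0.4721i, -1.0109+0.9155i]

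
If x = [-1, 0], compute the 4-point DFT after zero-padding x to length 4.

Original 2-point DFT: [-1, -1]
Zero-padded 4-point DFT provides frequency interpolation.

DFT_4([x, 0, ...]) = [-1, -1, -1, -1]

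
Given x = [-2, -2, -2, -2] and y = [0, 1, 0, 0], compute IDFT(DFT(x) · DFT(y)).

(x ⊛ y)[n] = Σ(m=0 to 3) x[m] · y[(n-m) mod 4]

Computing each output sample:
(x ⊛ y)[0] = -2
(x ⊛ y)[1] = -2
(x ⊛ y)[2] = -2
(x ⊛ y)[3] = -2

x ⊛ y = [-2, -2, -2, -2]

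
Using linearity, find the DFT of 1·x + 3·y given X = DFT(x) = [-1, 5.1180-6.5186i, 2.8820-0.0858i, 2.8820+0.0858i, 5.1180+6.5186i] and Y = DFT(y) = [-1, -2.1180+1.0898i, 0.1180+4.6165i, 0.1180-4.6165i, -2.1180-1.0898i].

By linearity: DFT(1x + 3y) = 1·DFT(x) + 3·DFT(y)
= 1·[-1, 5.1180-6.5186i, 2.8820-0.0858i, 2.8820+0.0858i, 5.1180+6.5186i] + 3·[-1, -2.1180+1.0898i, 0.1180+4.6165i, 0.1180-4.6165i, -2.1180-1.0898i]

Computing element-wise:
Z[0] = 1·(-1) + 3·(-1) = -4
Z[1] = 1·(5.1180-6.5186i) + 3·(-2.1180+1.0898i) = -1.2360-3.2492i
Z[2] = 1·(2.8820-0.0858i) + 3·(0.1180+4.6165i) = 3.2360+13.7637i
Z[3] = 1·(2.8820+0.0858i) + 3·(0.1180-4.6165i) = 3.2360-13.7637i
Z[4] = 1·(5.1180+6.5186i) + 3·(-2.1180-1.0898i) = -1.2360+3.2492i

DFT(1x + 3y) = 1·X + 3·Y = [-4, -1.2360-3.2492i, 3.2360+13.7637i, 3.2360-13.7637i, -1.2360+3.2492i]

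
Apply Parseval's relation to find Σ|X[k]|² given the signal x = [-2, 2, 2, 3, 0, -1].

Parseval: Σ|x[n]|² = (1/N)Σ|X[k]|², so Σ|X[k]|² = N·Σ|x[n]|² = 6·22.0000

Σ|X[k]|² = N·Σ|x[n]|² = 6·22.0000 = 132.0000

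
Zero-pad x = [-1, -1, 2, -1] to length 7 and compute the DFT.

Original 4-point DFT: [-1, -3, 3, -3]
Zero-padded 7-point DFT provides frequency interpolation.

DFT_7([x, 0, ...]) = [-1, -1.1676-0.7341i, -3.2029+1.0609i, 1.3705+2.9725i, 1.3705-2.9725i, -3.2029-1.0609i, -1.1676+0.7341i]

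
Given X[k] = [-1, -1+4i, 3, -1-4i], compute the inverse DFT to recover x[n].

x[n] = (1/4) Σ(k=0 to 3) X[k] · e^(2πikn/4)

Computing each x[n]:
x[0] = 0
x[1] = -3
x[2] = 1
x[3] = 1

x = [0, -3, 1, 1]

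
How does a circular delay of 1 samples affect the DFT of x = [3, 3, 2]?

Time shift by 1: X_shifted[k] = ω_3^(1k) · X[k]
Shifted x = [2, 3, 3]

DFT(x[n-1]) = [8, -1, -1]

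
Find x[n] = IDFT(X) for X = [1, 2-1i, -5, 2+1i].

x[n] = (1/4) Σ(k=0 to 3) X[k] · e^(2πikn/4)

Computing each x[n]:
x[0] = 0
x[1] = 2
x[2] = -2
x[3] = 1

x = [0, 2, -2, 1]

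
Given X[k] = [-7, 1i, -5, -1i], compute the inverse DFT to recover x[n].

x[n] = (1/4) Σ(k=0 to 3) X[k] · e^(2πikn/4)

Computing each x[n]:
x[0] = -3
x[1] = -1
x[2] = -3
x[3] = 0

x = [-3, -1, -3, 0]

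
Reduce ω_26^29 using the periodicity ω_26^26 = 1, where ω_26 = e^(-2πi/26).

Since ω_26^26 = 1, powers reduce modulo 26.
29 mod 26 = 3
So ω_26^29 = ω_26^3 = e^(-2πi·3/26)

ω_26^29 = ω_26^3 = 0.7485-0.6631i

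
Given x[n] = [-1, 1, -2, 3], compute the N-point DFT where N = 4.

X[k] = Σ(n=0 to 3) x[n] · ω_4^(nk)
where ω_4 = e^(-2πi/4)

Computing each X[k]:
X[0] = 1
X[1] = 1+2i
X[2] = -7
X[3] = 1-2i

X = [1, 1+2i, -7, 1-2i]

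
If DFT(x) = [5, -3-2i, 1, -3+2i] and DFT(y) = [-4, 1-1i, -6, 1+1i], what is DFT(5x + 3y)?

By linearity: DFT(5x + 3y) = 5·DFT(x) + 3·DFT(y)
= 5·[5, -3-2i, 1, -3+2i] + 3·[-4, 1-1i, -6, 1+1i]

Computing element-wise:
Z[0] = 5·(5) + 3·(-4) = 13
Z[1] = 5·(-3-2i) + 3·(1-1i) = -12-13i
Z[2] = 5·(1) + 3·(-6) = -13
Z[3] = 5·(-3+2i) + 3·(1+1i) = -12+13i

DFT(5x + 3y) = 5·X + 3·Y = [13, -12-13i, -13, -12+13i]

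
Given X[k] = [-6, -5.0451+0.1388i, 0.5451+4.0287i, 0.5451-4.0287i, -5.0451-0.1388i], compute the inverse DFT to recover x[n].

x[n] = (1/5) Σ(k=0 to 4) X[k] · e^(2πikn/5)

Computing each x[n]:
x[0] = -3
x[1] = -3
x[2] = 2
x[3] = -1
x[4] = -1

x = [-3, -3, 2, -1, -1]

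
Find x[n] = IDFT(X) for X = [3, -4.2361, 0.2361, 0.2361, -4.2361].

x[n] = (1/5) Σ(k=0 to 4) X[k] · e^(2πikn/5)

Computing each x[n]:
x[0] = -1
x[1] = 0
x[2] = 2
x[3] = 2
x[4] = 0

x = [-1, 0, 2, 2, 0]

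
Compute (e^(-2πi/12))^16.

Since ω_12^12 = 1, powers reduce modulo 12.
16 mod 12 = 4
So ω_12^16 = ω_12^4 = e^(-2πi·4/12)

ω_12^16 = ω_12^4 = -0.5000-0.8660i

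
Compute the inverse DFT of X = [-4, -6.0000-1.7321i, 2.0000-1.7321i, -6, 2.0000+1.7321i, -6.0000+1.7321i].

x[n] = (1/6) Σ(k=0 to 5) X[k] · e^(2πikn/6)

Computing each x[n]:
x[0] = -3
x[1] = 0
x[2] = -1
x[3] = 3
x[4] = -1
x[5] = -2

x = [-3, 0, -1, 3, -1, -2]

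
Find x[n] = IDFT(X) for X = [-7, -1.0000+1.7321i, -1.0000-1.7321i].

x[n] = (1/3) Σ(k=0 to 2) X[k] · e^(2πikn/3)

Computing each x[n]:
x[0] = -3
x[1] = -3
x[2] = -1

x = [-3, -3, -1]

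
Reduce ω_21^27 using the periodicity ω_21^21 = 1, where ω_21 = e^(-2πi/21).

Since ω_21^21 = 1, powers reduce modulo 21.
27 mod 21 = 6
So ω_21^27 = ω_21^6 = e^(-2πi·6/21)

ω_21^27 = ω_21^6 = -0.2225-0.9749i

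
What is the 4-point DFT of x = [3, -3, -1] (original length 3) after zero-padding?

Original 3-point DFT: [-1, 5.0000+1.7321i, 5.0000-1.7321i]
Zero-padded 4-point DFT provides frequency interpolation.

DFT_4([x, 0, ...]) = [-1, 4+3i, 5, 4-3i]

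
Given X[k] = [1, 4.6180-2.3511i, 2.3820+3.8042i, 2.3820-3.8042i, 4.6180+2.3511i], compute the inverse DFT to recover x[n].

x[n] = (1/5) Σ(k=0 to 4) X[k] · e^(2πikn/5)

Computing each x[n]:
x[0] = 3
x[1] = 0
x[2] = 1
x[3] = -3
x[4] = 0

x = [3, 0, 1, -3, 0]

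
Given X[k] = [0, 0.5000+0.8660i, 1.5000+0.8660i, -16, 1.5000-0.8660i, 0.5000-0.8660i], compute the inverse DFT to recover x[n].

x[n] = (1/6) Σ(k=0 to 5) X[k] · e^(2πikn/6)

Computing each x[n]:
x[0] = -2
x[1] = 2
x[2] = -3
x[3] = 3
x[4] = -3
x[5] = 3

x = [-2, 2, -3, 3, -3, 3]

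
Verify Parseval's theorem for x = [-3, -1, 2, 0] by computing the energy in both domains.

Time domain:
Σ|x[n]|² = |-3|² + |-1|² + |2|² + |0|² = 14.0000

Frequency domain:
(1/4)Σ|X[k]|² = (1/4)(|-2|² + |-5+1i|² + |0|² + |-5-1i|²) = (1/4)·56.0000 = 14.0000

Both sides agree, confirming Parseval's theorem.

Σ|x[n]|² = (1/N)Σ|X[k]|² = 14.0000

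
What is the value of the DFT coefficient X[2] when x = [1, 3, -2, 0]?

X[2] = Σ(n=0 to 3) x[n] · ω_4^(2n) where ω_4 = e^(-2πi/4)
= (1)·ω_4^0 + (3)·ω_4^2 + (-2)·ω_4^4 + (0)·ω_4^6

X[2] = -4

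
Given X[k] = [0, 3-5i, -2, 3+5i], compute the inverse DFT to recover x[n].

x[n] = (1/4) Σ(k=0 to 3) X[k] · e^(2πikn/4)

Computing each x[n]:
x[0] = 1
x[1] = 3
x[2] = -2
x[3] = -2

x = [1, 3, -2, -2]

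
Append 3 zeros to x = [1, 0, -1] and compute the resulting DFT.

Original 3-point DFT: [0, 1.5000-0.8660i, 1.5000+0.8660i]
Zero-padded 6-point DFT provides frequency interpolation.

DFT_6([x, 0, ...]) = [0, 1.5000+0.8660i, 1.5000-0.8660i, 0, 1.5000+0.8660i, 1.5000-0.8660i]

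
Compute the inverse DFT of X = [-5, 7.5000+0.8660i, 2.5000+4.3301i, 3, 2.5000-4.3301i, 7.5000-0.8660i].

x[n] = (1/6) Σ(k=0 to 5) X[k] · e^(2πikn/6)

Computing each x[n]:
x[0] = 3
x[1] = -2
x[2] = -1
x[3] = -3
x[4] = -3
x[5] = 1

x = [3, -2, -1, -3, -3, 1]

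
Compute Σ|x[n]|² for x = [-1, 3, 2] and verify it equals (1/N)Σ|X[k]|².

Time domain:
Σ|x[n]|² = |-1|² + |3|² + |2|² = 14.0000

Frequency domain:
(1/3)Σ|X[k]|² = (1/3)(|4|² + |-3.5000-0.8660i|² + |-3.5000+0.8660i|²) = (1/3)·42.0000 = 14.0000

Both sides agree, confirming Parseval's theorem.

Σ|x[n]|² = (1/N)Σ|X[k]|² = 14.0000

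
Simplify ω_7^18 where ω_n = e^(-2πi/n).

Since ω_7^7 = 1, powers reduce modulo 7.
18 mod 7 = 4
So ω_7^18 = ω_7^4 = e^(-2πi·4/7)

ω_7^18 = ω_7^4 = -0.9010+0.4339i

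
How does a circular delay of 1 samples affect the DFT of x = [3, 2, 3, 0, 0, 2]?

Time shift by 1: X_shifted[k] = ω_6^(1k) · X[k]
Shifted x = [2, 3, 2, 3, 0, 0]

DFT(x[n-1]) = [10, -0.5000-4.3301i, 2.5000-0.8660i, -2, 2.5000+0.8660i, -0.5000+4.3301i]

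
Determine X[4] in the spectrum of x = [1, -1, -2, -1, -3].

X[4] = Σ(n=0 to 4) x[n] · ω_5^(4n) where ω_5 = e^(-2πi/5)
= (1)·ω_5^0 + (-1)·ω_5^4 + (-2)·ω_5^8 + (-1)·ω_5^12 + (-3)·ω_5^16

X[4] = 2.1910+1.3143i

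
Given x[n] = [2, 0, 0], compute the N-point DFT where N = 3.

X[k] = Σ(n=0 to 2) x[n] · ω_3^(nk)
where ω_3 = e^(-2πi/3)

Computing each X[k]:
X[0] = 2
X[1] = 2
X[2] = 2

X = [2, 2, 2]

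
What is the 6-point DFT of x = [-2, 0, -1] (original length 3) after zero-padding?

Original 3-point DFT: [-3, -1.5000-0.8660i, -1.5000+0.8660i]
Zero-padded 6-point DFT provides frequency interpolation.

DFT_6([x, 0, ...]) = [-3, -1.5000+0.8660i, -1.5000-0.8660i, -3, -1.5000+0.8660i, -1.5000-0.8660i]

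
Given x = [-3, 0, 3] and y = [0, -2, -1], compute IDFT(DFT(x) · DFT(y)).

(x ⊛ y)[n] = Σ(m=0 to 2) x[m] · y[(n-m) mod 3]

Computing each output sample:
(x ⊛ y)[0] = -6
(x ⊛ y)[1] = 3
(x ⊛ y)[2] = 3

x ⊛ y = [-6, 3, 3]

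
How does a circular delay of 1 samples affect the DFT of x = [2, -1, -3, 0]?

Time shift by 1: X_shifted[k] = ω_4^(1k) · X[k]
Shifted x = [0, 2, -1, -3]

DFT(x[n-1]) = [-2, 1-5i, 0, 1+5i]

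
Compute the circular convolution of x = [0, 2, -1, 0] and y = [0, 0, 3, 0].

(x ⊛ y)[n] = Σ(m=0 to 3) x[m] · y[(n-m) mod 4]

Computing each output sample:
(x ⊛ y)[0] = -3
(x ⊛ y)[1] = 0
(x ⊛ y)[2] = 0
(x ⊛ y)[3] = 6

x ⊛ y = [-3, 0, 0, 6]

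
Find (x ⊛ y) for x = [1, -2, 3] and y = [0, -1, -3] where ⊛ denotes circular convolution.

(x ⊛ y)[n] = Σ(m=0 to 2) x[m] · y[(n-m) mod 3]

Computing each output sample:
(x ⊛ y)[0] = 3
(x ⊛ y)[1] = -10
(x ⊛ y)[2] = -1

x ⊛ y = [3, -10, -1]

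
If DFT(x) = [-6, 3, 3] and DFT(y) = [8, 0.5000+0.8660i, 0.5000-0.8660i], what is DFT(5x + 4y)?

By linearity: DFT(5x + 4y) = 5·DFT(x) + 4·DFT(y)
= 5·[-6, 3, 3] + 4·[8, 0.5000+0.8660i, 0.5000-0.8660i]

Computing element-wise:
Z[0] = 5·(-6) + 4·(8) = 2
Z[1] = 5·(3) + 4·(0.5000+0.8660i) = 17.0000+3.4640i
Z[2] = 5·(3) + 4·(0.5000-0.8660i) = 17.0000-3.4640i

DFT(5x + 4y) = 5·X + 4·Y = [2, 17.0000+3.4640i, 17.0000-3.4640i]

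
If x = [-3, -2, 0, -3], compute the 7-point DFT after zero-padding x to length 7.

Original 4-point DFT: [-8, -3-1i, 2, -3+1i]
Zero-padded 7-point DFT provides frequency interpolation.

DFT_7([x, 0, ...]) = [-8, -1.5441+2.8653i, -4.4254-0.3956i, -0.5305+3.7926i, -0.5305-3.7926i, -4.4254+0.3956i, -1.5441-2.8653i]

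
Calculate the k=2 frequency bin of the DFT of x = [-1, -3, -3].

X[2] = Σ(n=0 to 2) x[n] · ω_3^(2n) where ω_3 = e^(-2πi/3)
= (-1)·ω_3^0 + (-3)·ω_3^2 + (-3)·ω_3^4

X[2] = 2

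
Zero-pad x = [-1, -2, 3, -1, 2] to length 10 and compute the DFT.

Original 5-point DFT: [1, -2.6180+1.4531i, -0.3820+6.1554i, -0.3820-6.1554i, -2.6180-1.4531i]
Zero-padded 10-point DFT provides frequency interpolation.

DFT_10([x, 0, ...]) = [1, -3.0000-1.9021i, -2.6180+1.4531i, -3.0000+1.1756i, -0.3820+6.1554i, 7, -0.3820-6.1554i, -3.0000-1.1756i, -2.6180-1.4531i, -3.0000+1.9021i]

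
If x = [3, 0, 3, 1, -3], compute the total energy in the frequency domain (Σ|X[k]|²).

Parseval: Σ|x[n]|² = (1/N)Σ|X[k]|², so Σ|X[k]|² = N·Σ|x[n]|² = 5·28.0000

Σ|X[k]|² = N·Σ|x[n]|² = 5·28.0000 = 140.0000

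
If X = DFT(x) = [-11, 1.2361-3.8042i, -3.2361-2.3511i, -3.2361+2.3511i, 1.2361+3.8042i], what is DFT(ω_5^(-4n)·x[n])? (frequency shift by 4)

Modulation property: DFT(ω_5^(-4n)·x[n]) = X[(k-4) mod 5], so circularly shift X by 4 positions.

X[k-4] = [1.2361-3.8042i, -3.2361-2.3511i, -3.2361+2.3511i, 1.2361+3.8042i, -11]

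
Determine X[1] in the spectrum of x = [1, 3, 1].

X[1] = Σ(n=0 to 2) x[n] · ω_3^(1n) where ω_3 = e^(-2πi/3)
= (1)·ω_3^0 + (3)·ω_3^1 + (1)·ω_3^2

X[1] = -1.0000-1.7321i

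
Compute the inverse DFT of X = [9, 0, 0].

x[n] = (1/3) Σ(k=0 to 2) X[k] · e^(2πikn/3)

Computing each x[n]:
x[0] = 3
x[1] = 3
x[2] = 3

x = [3, 3, 3]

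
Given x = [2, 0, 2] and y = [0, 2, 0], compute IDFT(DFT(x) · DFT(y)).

(x ⊛ y)[n] = Σ(m=0 to 2) x[m] · y[(n-m) mod 3]

Computing each output sample:
(x ⊛ y)[0] = 4
(x ⊛ y)[1] = 4
(x ⊛ y)[2] = 0

x ⊛ y = [4, 4, 0]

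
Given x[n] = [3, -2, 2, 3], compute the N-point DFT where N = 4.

X[k] = Σ(n=0 to 3) x[n] · ω_4^(nk)
where ω_4 = e^(-2πi/4)

Computing each X[k]:
X[0] = 6
X[1] = 1+5i
X[2] = 4
X[3] = 1-5i

X = [6, 1+5i, 4, 1-5i]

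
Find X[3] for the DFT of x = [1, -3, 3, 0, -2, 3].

X[3] = Σ(n=0 to 5) x[n] · ω_6^(3n) where ω_6 = e^(-2πi/6)
= (1)·ω_6^0 + (-3)·ω_6^3 + (3)·ω_6^6 + (0)·ω_6^9 + (-2)·ω_6^12 + (3)·ω_6^15

X[3] = 2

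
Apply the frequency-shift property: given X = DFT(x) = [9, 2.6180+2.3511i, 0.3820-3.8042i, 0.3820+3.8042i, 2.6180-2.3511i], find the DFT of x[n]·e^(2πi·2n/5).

Modulation property: DFT(ω_5^(-2n)·x[n]) = X[(k-2) mod 5], so circularly shift X by 2 positions.

X[k-2] = [0.3820+3.8042i, 2.6180-2.3511i, 9, 2.6180+2.3511i, 0.3820-3.8042i]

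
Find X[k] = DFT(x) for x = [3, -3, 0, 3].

X[k] = Σ(n=0 to 3) x[n] · ω_4^(nk)
where ω_4 = e^(-2πi/4)

Computing each X[k]:
X[0] = 3
X[1] = 3+6i
X[2] = 3
X[3] = 3-6i

X = [3, 3+6i, 3, 3-6i]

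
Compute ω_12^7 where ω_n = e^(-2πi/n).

ω_12^7 = e^(-2πi·7/12)
= cos(-2π·7/12) + i·sin(-2π·7/12)
= cos(-14π/12) + i·sin(-14π/12)

ω_12^7 = cos(-14π/12) + i·sin(-14π/12) = -0.8660+0.5000i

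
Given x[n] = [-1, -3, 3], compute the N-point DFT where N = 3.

X[k] = Σ(n=0 to 2) x[n] · ω_3^(nk)
where ω_3 = e^(-2πi/3)

Computing each X[k]:
X[0] = -1
X[1] = -1.0000+5.1962i
X[2] = -1.0000-5.1962i

X = [-1, -1.0000+5.1962i, -1.0000-5.1962i]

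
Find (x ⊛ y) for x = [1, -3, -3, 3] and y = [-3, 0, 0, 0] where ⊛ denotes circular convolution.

(x ⊛ y)[n] = Σ(m=0 to 3) x[m] · y[(n-m) mod 4]

Computing each output sample:
(x ⊛ y)[0] = -3
(x ⊛ y)[1] = 9
(x ⊛ y)[2] = 9
(x ⊛ y)[3] = -9

x ⊛ y = [-3, 9, 9, -9]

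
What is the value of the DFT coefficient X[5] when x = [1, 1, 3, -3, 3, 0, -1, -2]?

X[5] = Σ(n=0 to 7) x[n] · ω_8^(5n) where ω_8 = e^(-2πi/8)
= (1)·ω_8^0 + (1)·ω_8^5 + (3)·ω_8^10 + (-3)·ω_8^15 + (3)·ω_8^20 + (0)·ω_8^25 + (-1)·ω_8^30 + (-2)·ω_8^35

X[5] = -3.4142-4.0000i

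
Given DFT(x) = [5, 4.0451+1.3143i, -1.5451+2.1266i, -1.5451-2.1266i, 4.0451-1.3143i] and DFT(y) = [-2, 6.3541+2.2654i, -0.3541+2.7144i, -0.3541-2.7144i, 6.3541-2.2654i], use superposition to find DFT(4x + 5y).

By linearity: DFT(4x + 5y) = 4·DFT(x) + 5·DFT(y)
= 4·[5, 4.0451+1.3143i, -1.5451+2.1266i, -1.5451-2.1266i, 4.0451-1.3143i] + 5·[-2, 6.3541+2.2654i, -0.3541+2.7144i, -0.3541-2.7144i, 6.3541-2.2654i]

Computing element-wise:
Z[0] = 4·(5) + 5·(-2) = 10
Z[1] = 4·(4.0451+1.3143i) + 5·(6.3541+2.2654i) = 47.9509+16.5842i
Z[2] = 4·(-1.5451+2.1266i) + 5·(-0.3541+2.7144i) = -7.9509+22.0784i
Z[3] = 4·(-1.5451-2.1266i) + 5·(-0.3541-2.7144i) = -7.9509-22.0784i
Z[4] = 4·(4.0451-1.3143i) + 5·(6.3541-2.2654i) = 47.9509-16.5842i

DFT(4x + 5y) = 4·X + 5·Y = [10, 47.9509+16.5842i, -7.9509+22.0784i, -7.9509-22.0784i, 47.9509-16.5842i]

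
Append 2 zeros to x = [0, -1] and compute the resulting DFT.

Original 2-point DFT: [-1, 1]
Zero-padded 4-point DFT provides frequency interpolation.

DFT_4([x, 0, ...]) = [-1, 1i, 1, -1i]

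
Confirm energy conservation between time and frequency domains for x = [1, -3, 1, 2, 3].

Time domain:
Σ|x[n]|² = |1|² + |-3|² + |1|² + |2|² + |3|² = 24.0000

Frequency domain:
(1/5)Σ|X[k]|² = (1/5)(|4|² + |-1.4271+6.2941i|² + |1.9271+2.5757i|² + |1.9271-2.5757i|² + |-1.4271-6.2941i|²) = (1/5)·120.0000 = 24.0000

Both sides agree, confirming Parseval's theorem.

Σ|x[n]|² = (1/N)Σ|X[k]|² = 24.0000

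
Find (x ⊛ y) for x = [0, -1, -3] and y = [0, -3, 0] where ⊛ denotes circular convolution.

(x ⊛ y)[n] = Σ(m=0 to 2) x[m] · y[(n-m) mod 3]

Computing each output sample:
(x ⊛ y)[0] = 9
(x ⊛ y)[1] = 0
(x ⊛ y)[2] = 3

x ⊛ y = [9, 0, 3]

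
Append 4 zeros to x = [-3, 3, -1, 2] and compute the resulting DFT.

Original 4-point DFT: [1, -2-1i, -9, -2+1i]
Zero-padded 8-point DFT provides frequency interpolation.

DFT_8([x, 0, ...]) = [1, -2.2929-2.5355i, -2-1i, -3.7071-4.5355i, -9, -3.7071+4.5355i, -2+1i, -2.2929+2.5355i]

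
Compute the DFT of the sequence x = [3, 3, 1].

X[k] = Σ(n=0 to 2) x[n] · ω_3^(nk)
where ω_3 = e^(-2πi/3)

Computing each X[k]:
X[0] = 7
X[1] = 1.0000-1.7321i
X[2] = 1.0000+1.7321i

X = [7, 1.0000-1.7321i, 1.0000+1.7321i]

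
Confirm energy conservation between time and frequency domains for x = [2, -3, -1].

Time domain:
Σ|x[n]|² = |2|² + |-3|² + |-1|² = 14.0000

Frequency domain:
(1/3)Σ|X[k]|² = (1/3)(|-2|² + |4.0000+1.7321i|² + |4.0000-1.7321i|²) = (1/3)·42.0000 = 14.0000

Both sides agree, confirming Parseval's theorem.

Σ|x[n]|² = (1/N)Σ|X[k]|² = 14.0000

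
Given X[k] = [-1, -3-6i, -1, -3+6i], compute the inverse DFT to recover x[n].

x[n] = (1/4) Σ(k=0 to 3) X[k] · e^(2πikn/4)

Computing each x[n]:
x[0] = -2
x[1] = 3
x[2] = 1
x[3] = -3

x = [-2, 3, 1, -3]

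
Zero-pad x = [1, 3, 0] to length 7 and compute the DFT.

Original 3-point DFT: [4, -0.5000-2.5981i, -0.5000+2.5981i]
Zero-padded 7-point DFT provides frequency interpolation.

DFT_7([x, 0, ...]) = [4, 2.8705-2.3455i, 0.3324-2.9248i, -1.7029-1.3017i, -1.7029+1.3017i, 0.3324+2.9248i, 2.8705+2.3455i]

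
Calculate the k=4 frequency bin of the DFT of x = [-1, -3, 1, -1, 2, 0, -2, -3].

X[4] = Σ(n=0 to 7) x[n] · ω_8^(4n) where ω_8 = e^(-2πi/8)
= (-1)·ω_8^0 + (-3)·ω_8^4 + (1)·ω_8^8 + (-1)·ω_8^12 + (2)·ω_8^16 + (0)·ω_8^20 + (-2)·ω_8^24 + (-3)·ω_8^28

X[4] = 7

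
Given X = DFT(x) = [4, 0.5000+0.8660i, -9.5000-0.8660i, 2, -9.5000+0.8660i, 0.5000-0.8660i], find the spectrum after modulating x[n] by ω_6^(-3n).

Modulation property: DFT(ω_6^(-3n)·x[n]) = X[(k-3) mod 6], so circularly shift X by 3 positions.

X[k-3] = [2, -9.5000+0.8660i, 0.5000-0.8660i, 4, 0.5000+0.8660i, -9.5000-0.8660i]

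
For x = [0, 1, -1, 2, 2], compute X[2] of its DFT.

X[2] = Σ(n=0 to 4) x[n] · ω_5^(2n) where ω_5 = e^(-2πi/5)
= (0)·ω_5^0 + (1)·ω_5^2 + (-1)·ω_5^4 + (2)·ω_5^6 + (2)·ω_5^8

X[2] = -2.1180-2.2654i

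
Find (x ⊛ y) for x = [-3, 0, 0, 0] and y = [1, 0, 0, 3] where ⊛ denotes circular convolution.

(x ⊛ y)[n] = Σ(m=0 to 3) x[m] · y[(n-m) mod 4]

Computing each output sample:
(x ⊛ y)[0] = -3
(x ⊛ y)[1] = 0
(x ⊛ y)[2] = 0
(x ⊛ y)[3] = -9

x ⊛ y = [-3, 0, 0, -9]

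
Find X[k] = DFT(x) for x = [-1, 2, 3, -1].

X[k] = Σ(n=0 to 3) x[n] · ω_4^(nk)
where ω_4 = e^(-2πi/4)

Computing each X[k]:
X[0] = 3
X[1] = -4-3i
X[2] = 1
X[3] = -4+3i

X = [3, -4-3i, 1, -4+3i]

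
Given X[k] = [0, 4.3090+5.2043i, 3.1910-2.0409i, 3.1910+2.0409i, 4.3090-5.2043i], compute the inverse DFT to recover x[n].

x[n] = (1/5) Σ(k=0 to 4) X[k] · e^(2πikn/5)

Computing each x[n]:
x[0] = 3
x[1] = -2
x[2] = -3
x[3] = 1
x[4] = 1

x = [3, -2, -3, 1, 1]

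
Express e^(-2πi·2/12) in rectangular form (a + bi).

ω_12^2 = e^(-2πi·2/12)
= cos(-2π·2/12) + i·sin(-2π·2/12)
= cos(-4π/12) + i·sin(-4π/12)

ω_12^2 = cos(-4π/12) + i·sin(-4π/12) = 0.5000-0.8660i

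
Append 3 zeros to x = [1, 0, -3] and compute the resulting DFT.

Original 3-point DFT: [-2, 2.5000-2.5981i, 2.5000+2.5981i]
Zero-padded 6-point DFT provides frequency interpolation.

DFT_6([x, 0, ...]) = [-2, 2.5000+2.5981i, 2.5000-2.5981i, -2, 2.5000+2.5981i, 2.5000-2.5981i]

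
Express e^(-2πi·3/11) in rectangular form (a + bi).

ω_11^3 = e^(-2πi·3/11)
= cos(-2π·3/11) + i·sin(-2π·3/11)
= cos(-6π/11) + i·sin(-6π/11)

ω_11^3 = cos(-6π/11) + i·sin(-6π/11) = -0.1423-0.9898i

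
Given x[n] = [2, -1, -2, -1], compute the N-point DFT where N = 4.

X[k] = Σ(n=0 to 3) x[n] · ω_4^(nk)
where ω_4 = e^(-2πi/4)

Computing each X[k]:
X[0] = -2
X[1] = 4
X[2] = 2
X[3] = 4

X = [-2, 4, 2, 4]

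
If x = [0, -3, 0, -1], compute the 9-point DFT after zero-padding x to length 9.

Original 4-point DFT: [-4, 2i, 4, -2i]
Zero-padded 9-point DFT provides frequency interpolation.

DFT_9([x, 0, ...]) = [-4, -1.7981+2.7944i, -0.0209+2.0884i, 0.5000+2.5981i, 3.3191+1.8921i, 3.3191-1.8921i, 0.5000-2.5981i, -0.0209-2.0884i, -1.7981-2.7944i]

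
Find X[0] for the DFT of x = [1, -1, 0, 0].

X[0] = Σ(n=0 to 3) x[n] · ω_4^0 = Σ x[n]
= (1) + (-1) + (0) + (0)

X[0] = 0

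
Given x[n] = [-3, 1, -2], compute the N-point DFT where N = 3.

X[k] = Σ(n=0 to 2) x[n] · ω_3^(nk)
where ω_3 = e^(-2πi/3)

Computing each X[k]:
X[0] = -4
X[1] = -2.5000-2.5981i
X[2] = -2.5000+2.5981i

X = [-4, -2.5000-2.5981i, -2.5000+2.5981i]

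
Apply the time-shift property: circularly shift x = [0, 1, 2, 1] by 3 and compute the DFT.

Time shift by 3: X_shifted[k] = ω_4^(3k) · X[k]
Shifted x = [1, 2, 1, 0]

DFT(x[n-3]) = [4, -2i, 0, 2i]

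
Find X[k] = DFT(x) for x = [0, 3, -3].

X[k] = Σ(n=0 to 2) x[n] · ω_3^(nk)
where ω_3 = e^(-2πi/3)

Computing each X[k]:
X[0] = 0
X[1] = -5.1962i
X[2] = 5.1962i

X = [0, -5.1962i, 5.1962i]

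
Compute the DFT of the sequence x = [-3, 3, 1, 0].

X[k] = Σ(n=0 to 3) x[n] · ω_4^(nk)
where ω_4 = e^(-2πi/4)

Computing each X[k]:
X[0] = 1
X[1] = -4-3i
X[2] = -5
X[3] = -4+3i

X = [1, -4-3i, -5, -4+3i]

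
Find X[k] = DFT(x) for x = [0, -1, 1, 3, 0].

X[k] = Σ(n=0 to 4) x[n] · ω_5^(nk)
where ω_5 = e^(-2πi/5)

Computing each X[k]:
X[0] = 3
X[1] = -3.5451+2.1266i
X[2] = 2.0451-1.3143i
X[3] = 2.0451+1.3143i
X[4] = -3.5451-2.1266i

X = [3, -3.5451+2.1266i, 2.0451-1.3143i, 2.0451+1.3143i, -3.5451-2.1266i]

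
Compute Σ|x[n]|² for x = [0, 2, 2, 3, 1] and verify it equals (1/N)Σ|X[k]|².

Time domain:
Σ|x[n]|² = |0|² + |2|² + |2|² + |3|² + |1|² = 18.0000

Frequency domain:
(1/5)Σ|X[k]|² = (1/5)(|8|² + |-3.1180-0.3633i|² + |-0.8820-1.5388i|² + |-0.8820+1.5388i|² + |-3.1180+0.3633i|²) = (1/5)·90.0000 = 18.0000

Both sides agree, confirming Parseval's theorem.

Σ|x[n]|² = (1/N)Σ|X[k]|² = 18.0000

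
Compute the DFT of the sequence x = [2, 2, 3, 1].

X[k] = Σ(n=0 to 3) x[n] · ω_4^(nk)
where ω_4 = e^(-2πi/4)

Computing each X[k]:
X[0] = 8
X[1] = -1-1i
X[2] = 2
X[3] = -1+1i

X = [8, -1-1i, 2, -1+1i]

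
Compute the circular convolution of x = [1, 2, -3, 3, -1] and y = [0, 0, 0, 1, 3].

(x ⊛ y)[n] = Σ(m=0 to 4) x[m] · y[(n-m) mod 5]

Computing each output sample:
(x ⊛ y)[0] = 3
(x ⊛ y)[1] = -6
(x ⊛ y)[2] = 8
(x ⊛ y)[3] = -2
(x ⊛ y)[4] = 5

x ⊛ y = [3, -6, 8, -2, 5]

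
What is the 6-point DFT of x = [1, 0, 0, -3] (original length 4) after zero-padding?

Original 4-point DFT: [-2, 1-3i, 4, 1+3i]
Zero-padded 6-point DFT provides frequency interpolation.

DFT_6([x, 0, ...]) = [-2, 4, -2, 4, -2, 4]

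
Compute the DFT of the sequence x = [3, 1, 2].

X[k] = Σ(n=0 to 2) x[n] · ω_3^(nk)
where ω_3 = e^(-2πi/3)

Computing each X[k]:
X[0] = 6
X[1] = 1.5000+0.8660i
X[2] = 1.5000-0.8660i

X = [6, 1.5000+0.8660i, 1.5000-0.8660i]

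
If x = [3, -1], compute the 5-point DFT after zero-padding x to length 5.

Original 2-point DFT: [2, 4]
Zero-padded 5-point DFT provides frequency interpolation.

DFT_5([x, 0, ...]) = [2, 2.6910+0.9511i, 3.8090+0.5878i, 3.8090-0.5878i, 2.6910-0.9511i]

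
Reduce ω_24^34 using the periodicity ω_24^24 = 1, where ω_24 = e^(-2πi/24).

Since ω_24^24 = 1, powers reduce modulo 24.
34 mod 24 = 10
So ω_24^34 = ω_24^10 = e^(-2πi·10/24)

ω_24^34 = ω_24^10 = -0.8660-0.5000i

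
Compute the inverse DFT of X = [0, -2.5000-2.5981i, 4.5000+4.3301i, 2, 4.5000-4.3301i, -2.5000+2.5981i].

x[n] = (1/6) Σ(k=0 to 5) X[k] · e^(2πikn/6)

Computing each x[n]:
x[0] = 1
x[1] = -2
x[2] = 2
x[3] = 2
x[4] = -2
x[5] = -1

x = [1, -2, 2, 2, -2, -1]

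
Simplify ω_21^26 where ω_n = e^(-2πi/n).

Since ω_21^21 = 1, powers reduce modulo 21.
26 mod 21 = 5
So ω_21^26 = ω_21^5 = e^(-2πi·5/21)

ω_21^26 = ω_21^5 = 0.0747-0.9972i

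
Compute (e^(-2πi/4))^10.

Since ω_4^4 = 1, powers reduce modulo 4.
10 mod 4 = 2
So ω_4^10 = ω_4^2 = e^(-2πi·2/4)

ω_4^10 = ω_4^2 = -1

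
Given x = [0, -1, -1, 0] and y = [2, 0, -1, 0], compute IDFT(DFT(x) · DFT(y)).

(x ⊛ y)[n] = Σ(m=0 to 3) x[m] · y[(n-m) mod 4]

Computing each output sample:
(x ⊛ y)[0] = 1
(x ⊛ y)[1] = -2
(x ⊛ y)[2] = -2
(x ⊛ y)[3] = 1

x ⊛ y = [1, -2, -2, 1]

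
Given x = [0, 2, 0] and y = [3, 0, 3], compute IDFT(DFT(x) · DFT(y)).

(x ⊛ y)[n] = Σ(m=0 to 2) x[m] · y[(n-m) mod 3]

Computing each output sample:
(x ⊛ y)[0] = 6
(x ⊛ y)[1] = 6
(x ⊛ y)[2] = 0

x ⊛ y = [6, 6, 0]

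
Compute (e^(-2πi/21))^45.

Since ω_21^21 = 1, powers reduce modulo 21.
45 mod 21 = 3
So ω_21^45 = ω_21^3 = e^(-2πi·3/21)

ω_21^45 = ω_21^3 = 0.6235-0.7818i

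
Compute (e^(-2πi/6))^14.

Since ω_6^6 = 1, powers reduce modulo 6.
14 mod 6 = 2
So ω_6^14 = ω_6^2 = e^(-2πi·2/6)

ω_6^14 = ω_6^2 = -0.5000-0.8660i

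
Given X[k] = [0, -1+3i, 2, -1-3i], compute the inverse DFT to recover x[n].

x[n] = (1/4) Σ(k=0 to 3) X[k] · e^(2πikn/4)

Computing each x[n]:
x[0] = 0
x[1] = -2
x[2] = 1
x[3] = 1

x = [0, -2, 1, 1]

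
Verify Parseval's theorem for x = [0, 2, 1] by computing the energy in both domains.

Time domain:
Σ|x[n]|² = |0|² + |2|² + |1|² = 5.0000

Frequency domain:
(1/3)Σ|X[k]|² = (1/3)(|3|² + |-1.5000-0.8660i|² + |-1.5000+0.8660i|²) = (1/3)·15.0000 = 5.0000

Both sides agree, confirming Parseval's theorem.

Σ|x[n]|² = (1/N)Σ|X[k]|² = 5.0000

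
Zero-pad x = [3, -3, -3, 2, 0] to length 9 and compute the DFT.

Original 5-point DFT: [-1, 2.8820+5.7921i, 5.1180-2.9919i, 5.1180+2.9919i, 2.8820-5.7921i]
Zero-padded 9-point DFT provides frequency interpolation.

DFT_9([x, 0, ...]) = [-1, -0.8191+3.1507i, 4.2981+5.7125i, 8, 2.5209-2.6344i, 2.5209+2.6344i, 8, 4.2981-5.7125i, -0.8191-3.1507i]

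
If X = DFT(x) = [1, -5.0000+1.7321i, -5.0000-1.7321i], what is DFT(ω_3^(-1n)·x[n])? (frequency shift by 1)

Modulation property: DFT(ω_3^(-1n)·x[n]) = X[(k-1) mod 3], so circularly shift X by 1 positions.

X[k-1] = [-5.0000-1.7321i, 1, -5.0000+1.7321i]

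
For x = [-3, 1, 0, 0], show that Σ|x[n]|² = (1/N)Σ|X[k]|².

Time domain:
Σ|x[n]|² = |-3|² + |1|² + |0|² + |0|² = 10.0000

Frequency domain:
(1/4)Σ|X[k]|² = (1/4)(|-2|² + |-3-1i|² + |-4|² + |-3+1i|²) = (1/4)·40.0000 = 10.0000

Both sides agree, confirming Parseval's theorem.

Σ|x[n]|² = (1/N)Σ|X[k]|² = 10.0000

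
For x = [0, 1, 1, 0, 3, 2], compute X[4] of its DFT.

X[4] = Σ(n=0 to 5) x[n] · ω_6^(4n) where ω_6 = e^(-2πi/6)
= (0)·ω_6^0 + (1)·ω_6^4 + (1)·ω_6^8 + (0)·ω_6^12 + (3)·ω_6^16 + (2)·ω_6^20

X[4] = -3.5000+0.8660i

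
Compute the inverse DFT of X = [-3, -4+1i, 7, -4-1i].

x[n] = (1/4) Σ(k=0 to 3) X[k] · e^(2πikn/4)

Computing each x[n]:
x[0] = -1
x[1] = -3
x[2] = 3
x[3] = -2

x = [-1, -3, 3, -2]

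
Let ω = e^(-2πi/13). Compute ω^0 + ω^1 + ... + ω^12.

Sum of all nth roots of unity equals 0 for n > 1 (geometric series with r ≠ 1).

0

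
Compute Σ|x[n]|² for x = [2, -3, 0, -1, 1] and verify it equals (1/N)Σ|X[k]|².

Time domain:
Σ|x[n]|² = |2|² + |-3|² + |0|² + |-1|² + |1|² = 15.0000

Frequency domain:
(1/5)Σ|X[k]|² = (1/5)(|-1|² + |2.1910+3.2164i|² + |3.3090+3.3022i|² + |3.3090-3.3022i|² + |2.1910-3.2164i|²) = (1/5)·75.0000 = 15.0000

Both sides agree, confirming Parseval's theorem.

Σ|x[n]|² = (1/N)Σ|X[k]|² = 15.0000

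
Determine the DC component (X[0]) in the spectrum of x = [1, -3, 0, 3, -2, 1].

X[0] = Σ(n=0 to 5) x[n] · ω_6^0 = Σ x[n]
= (1) + (-3) + (0) + (3) + (-2) + (1)

X[0] = 0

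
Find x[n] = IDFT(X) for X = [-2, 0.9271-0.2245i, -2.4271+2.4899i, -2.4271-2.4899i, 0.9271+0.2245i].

x[n] = (1/5) Σ(k=0 to 4) X[k] · e^(2πikn/5)

Computing each x[n]:
x[0] = -1
x[1] = 0
x[2] = 0
x[3] = -2
x[4] = 1

x = [-1, 0, 0, -2, 1]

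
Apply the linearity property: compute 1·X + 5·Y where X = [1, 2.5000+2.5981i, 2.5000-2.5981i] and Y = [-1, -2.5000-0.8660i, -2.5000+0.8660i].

By linearity: DFT(1x + 5y) = 1·DFT(x) + 5·DFT(y)
= 1·[1, 2.5000+2.5981i, 2.5000-2.5981i] + 5·[-1, -2.5000-0.8660i, -2.5000+0.8660i]

Computing element-wise:
Z[0] = 1·(1) + 5·(-1) = -4
Z[1] = 1·(2.5000+2.5981i) + 5·(-2.5000-0.8660i) = -10.0000-1.7319i
Z[2] = 1·(2.5000-2.5981i) + 5·(-2.5000+0.8660i) = -10.0000+1.7319i

DFT(1x + 5y) = 1·X + 5·Y = [-4, -10.0000-1.7319i, -10.0000+1.7319i]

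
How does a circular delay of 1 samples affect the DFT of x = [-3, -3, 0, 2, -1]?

Time shift by 1: X_shifted[k] = ω_5^(1k) · X[k]
Shifted x = [-1, -3, -3, 0, 2]

DFT(x[n-1]) = [-5, 1.1180+6.5186i, -1.1180+0.0858i, -1.1180-0.0858i, 1.1180-6.5186i]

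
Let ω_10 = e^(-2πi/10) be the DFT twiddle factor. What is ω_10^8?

ω_10^8 = e^(-2πi·8/10)
= cos(-2π·8/10) + i·sin(-2π·8/10)
= cos(-16π/10) + i·sin(-16π/10)

ω_10^8 = cos(-16π/10) + i·sin(-16π/10) = 0.3090+0.9511i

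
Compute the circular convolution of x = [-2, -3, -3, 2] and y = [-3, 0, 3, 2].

(x ⊛ y)[n] = Σ(m=0 to 3) x[m] · y[(n-m) mod 4]

Computing each output sample:
(x ⊛ y)[0] = -9
(x ⊛ y)[1] = 9
(x ⊛ y)[2] = 7
(x ⊛ y)[3] = -19

x ⊛ y = [-9, 9, 7, -19]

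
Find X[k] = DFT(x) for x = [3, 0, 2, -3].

X[k] = Σ(n=0 to 3) x[n] · ω_4^(nk)
where ω_4 = e^(-2πi/4)

Computing each X[k]:
X[0] = 2
X[1] = 1-3i
X[2] = 8
X[3] = 1+3i

X = [2, 1-3i, 8, 1+3i]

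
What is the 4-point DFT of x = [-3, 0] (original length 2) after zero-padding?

Original 2-point DFT: [-3, -3]
Zero-padded 4-point DFT provides frequency interpolation.

DFT_4([x, 0, ...]) = [-3, -3, -3, -3]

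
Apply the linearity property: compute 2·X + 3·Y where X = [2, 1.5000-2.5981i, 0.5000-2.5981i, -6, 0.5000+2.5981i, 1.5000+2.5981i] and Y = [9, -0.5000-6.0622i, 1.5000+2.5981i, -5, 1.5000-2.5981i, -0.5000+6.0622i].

By linearity: DFT(2x + 3y) = 2·DFT(x) + 3·DFT(y)
= 2·[2, 1.5000-2.5981i, 0.5000-2.5981i, -6, 0.5000+2.5981i, 1.5000+2.5981i] + 3·[9, -0.5000-6.0622i, 1.5000+2.5981i, -5, 1.5000-2.5981i, -0.5000+6.0622i]

Computing element-wise:
Z[0] = 2·(2) + 3·(9) = 31
Z[1] = 2·(1.5000-2.5981i) + 3·(-0.5000-6.0622i) = 1.5000-23.3828i
Z[2] = 2·(0.5000-2.5981i) + 3·(1.5000+2.5981i) = 5.5000+2.5981i
Z[3] = 2·(-6) + 3·(-5) = -27
Z[4] = 2·(0.5000+2.5981i) + 3·(1.5000-2.5981i) = 5.5000-2.5981i
Z[5] = 2·(1.5000+2.5981i) + 3·(-0.5000+6.0622i) = 1.5000+23.3828i

DFT(2x + 3y) = 2·X + 3·Y = [31, 1.5000-23.3828i, 5.5000+2.5981i, -27, 5.5000-2.5981i, 1.5000+23.3828i]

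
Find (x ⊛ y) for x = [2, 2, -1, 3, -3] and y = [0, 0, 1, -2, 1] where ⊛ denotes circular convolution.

(x ⊛ y)[n] = Σ(m=0 to 4) x[m] · y[(n-m) mod 5]

Computing each output sample:
(x ⊛ y)[0] = 7
(x ⊛ y)[1] = -10
(x ⊛ y)[2] = 11
(x ⊛ y)[3] = -5
(x ⊛ y)[4] = -3

x ⊛ y = [7, -10, 11, -5, -3]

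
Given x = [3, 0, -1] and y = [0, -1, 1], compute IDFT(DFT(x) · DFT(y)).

(x ⊛ y)[n] = Σ(m=0 to 2) x[m] · y[(n-m) mod 3]

Computing each output sample:
(x ⊛ y)[0] = 1
(x ⊛ y)[1] = -4
(x ⊛ y)[2] = 3

x ⊛ y = [1, -4, 3]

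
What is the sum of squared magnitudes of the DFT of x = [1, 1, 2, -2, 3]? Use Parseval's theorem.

Parseval: Σ|x[n]|² = (1/N)Σ|X[k]|², so Σ|X[k]|² = N·Σ|x[n]|² = 5·19.0000

Σ|X[k]|² = N·Σ|x[n]|² = 5·19.0000 = 95.0000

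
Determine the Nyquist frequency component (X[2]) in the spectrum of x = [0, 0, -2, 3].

X[2] = Σ(n=0 to 3) x[n] · ω_4^(2n) where ω_4 = e^(-2πi/4)
= (0)·ω_4^0 + (0)·ω_4^2 + (-2)·ω_4^4 + (3)·ω_4^6

X[2] = -5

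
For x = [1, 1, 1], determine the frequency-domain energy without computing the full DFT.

Parseval: Σ|x[n]|² = (1/N)Σ|X[k]|², so Σ|X[k]|² = N·Σ|x[n]|² = 3·3.0000

Σ|X[k]|² = N·Σ|x[n]|² = 3·3.0000 = 9.0000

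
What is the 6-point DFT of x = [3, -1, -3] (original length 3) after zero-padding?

Original 3-point DFT: [-1, 5.0000-1.7321i, 5.0000+1.7321i]
Zero-padded 6-point DFT provides frequency interpolation.

DFT_6([x, 0, ...]) = [-1, 4.0000+3.4641i, 5.0000-1.7321i, 1, 5.0000+1.7321i, 4.0000-3.4641i]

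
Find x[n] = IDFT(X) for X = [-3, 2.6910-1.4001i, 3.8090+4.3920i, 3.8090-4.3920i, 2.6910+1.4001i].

x[n] = (1/5) Σ(k=0 to 4) X[k] · e^(2πikn/5)

Computing each x[n]:
x[0] = 2
x[1] = -2
x[2] = 1
x[3] = -3
x[4] = -1

x = [2, -2, 1, -3, -1]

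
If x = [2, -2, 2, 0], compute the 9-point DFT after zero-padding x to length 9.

Original 4-point DFT: [2, 2i, 6, -2i]
Zero-padded 9-point DFT provides frequency interpolation.

DFT_9([x, 0, ...]) = [2, 0.8152-0.6840i, -0.2267+1.2856i, 2.0000+3.4641i, 5.4115+1.9696i, 5.4115-1.9696i, 2.0000-3.4641i, -0.2267-1.2856i, 0.8152+0.6840i]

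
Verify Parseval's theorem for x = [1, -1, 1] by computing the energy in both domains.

Time domain:
Σ|x[n]|² = |1|² + |-1|² + |1|² = 3.0000

Frequency domain:
(1/3)Σ|X[k]|² = (1/3)(|1|² + |1.0000+1.7321i|² + |1.0000-1.7321i|²) = (1/3)·9.0000 = 3.0000

Both sides agree, confirming Parseval's theorem.

Σ|x[n]|² = (1/N)Σ|X[k]|² = 3.0000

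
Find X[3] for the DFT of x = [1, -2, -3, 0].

X[3] = Σ(n=0 to 3) x[n] · ω_4^(3n) where ω_4 = e^(-2πi/4)
= (1)·ω_4^0 + (-2)·ω_4^3 + (-3)·ω_4^6 + (0)·ω_4^9

X[3] = 4-2i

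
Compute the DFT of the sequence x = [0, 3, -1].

X[k] = Σ(n=0 to 2) x[n] · ω_3^(nk)
where ω_3 = e^(-2πi/3)

Computing each X[k]:
X[0] = 2
X[1] = -1.0000-3.4641i
X[2] = -1.0000+3.4641i

X = [2, -1.0000-3.4641i, -1.0000+3.4641i]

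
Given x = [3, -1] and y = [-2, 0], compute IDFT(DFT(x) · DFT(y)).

(x ⊛ y)[n] = Σ(m=0 to 1) x[m] · y[(n-m) mod 2]

Computing each output sample:
(x ⊛ y)[0] = -6
(x ⊛ y)[1] = 2

x ⊛ y = [-6, 2]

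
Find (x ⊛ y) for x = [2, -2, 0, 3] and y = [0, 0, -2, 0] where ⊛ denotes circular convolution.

(x ⊛ y)[n] = Σ(m=0 to 3) x[m] · y[(n-m) mod 4]

Computing each output sample:
(x ⊛ y)[0] = 0
(x ⊛ y)[1] = -6
(x ⊛ y)[2] = -4
(x ⊛ y)[3] = 4

x ⊛ y = [0, -6, -4, 4]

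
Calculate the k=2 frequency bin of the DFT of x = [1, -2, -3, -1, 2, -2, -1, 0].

X[2] = Σ(n=0 to 7) x[n] · ω_8^(2n) where ω_8 = e^(-2πi/8)
= (1)·ω_8^0 + (-2)·ω_8^2 + (-3)·ω_8^4 + (-1)·ω_8^6 + (2)·ω_8^8 + (-2)·ω_8^10 + (-1)·ω_8^12 + (0)·ω_8^14

X[2] = 7+3i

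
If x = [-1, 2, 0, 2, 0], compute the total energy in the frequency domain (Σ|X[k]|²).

Parseval: Σ|x[n]|² = (1/N)Σ|X[k]|², so Σ|X[k]|² = N·Σ|x[n]|² = 5·9.0000

Σ|X[k]|² = N·Σ|x[n]|² = 5·9.0000 = 45.0000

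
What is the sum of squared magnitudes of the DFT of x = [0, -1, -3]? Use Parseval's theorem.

Parseval: Σ|x[n]|² = (1/N)Σ|X[k]|², so Σ|X[k]|² = N·Σ|x[n]|² = 3·10.0000

Σ|X[k]|² = N·Σ|x[n]|² = 3·10.0000 = 30.0000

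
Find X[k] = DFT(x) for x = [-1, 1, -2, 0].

X[k] = Σ(n=0 to 3) x[n] · ω_4^(nk)
where ω_4 = e^(-2πi/4)

Computing each X[k]:
X[0] = -2
X[1] = 1-1i
X[2] = -4
X[3] = 1+1i

X = [-2, 1-1i, -4, 1+1i]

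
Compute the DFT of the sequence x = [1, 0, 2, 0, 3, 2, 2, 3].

X[k] = Σ(n=0 to 7) x[n] · ω_8^(nk)
where ω_8 = e^(-2πi/8)

Computing each X[k]:
X[0] = 13
X[1] = -1.2929+3.5355i
X[2] = 1i
X[3] = -2.7071+3.5355i
X[4] = 3
X[5] = -2.7071-3.5355i
X[6] = -1i
X[7] = -1.2929-3.5355i

X = [13, -1.2929+3.5355i, 1i, -2.7071+3.5355i, 3, -2.7071-3.5355i, -1i, -1.2929-3.5355i]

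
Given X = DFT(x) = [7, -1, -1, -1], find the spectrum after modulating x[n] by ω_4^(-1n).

Modulation property: DFT(ω_4^(-1n)·x[n]) = X[(k-1) mod 4], so circularly shift X by 1 positions.

X[k-1] = [-1, 7, -1, -1]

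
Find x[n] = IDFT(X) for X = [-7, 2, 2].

x[n] = (1/3) Σ(k=0 to 2) X[k] · e^(2πikn/3)

Computing each x[n]:
x[0] = -1
x[1] = -3
x[2] = -3

x = [-1, -3, -3]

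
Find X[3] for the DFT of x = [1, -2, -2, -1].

X[3] = Σ(n=0 to 3) x[n] · ω_4^(3n) where ω_4 = e^(-2πi/4)
= (1)·ω_4^0 + (-2)·ω_4^3 + (-2)·ω_4^6 + (-1)·ω_4^9

X[3] = 3-1i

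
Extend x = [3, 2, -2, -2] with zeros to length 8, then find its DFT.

Original 4-point DFT: [1, 5-4i, 1, 5+4i]
Zero-padded 8-point DFT provides frequency interpolation.

DFT_8([x, 0, ...]) = [1, 5.8284+2.0000i, 5-4i, 0.1716-2.0000i, 1, 0.1716+2.0000i, 5+4i, 5.8284-2.0000i]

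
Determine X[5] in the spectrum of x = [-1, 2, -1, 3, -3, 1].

X[5] = Σ(n=0 to 5) x[n] · ω_6^(5n) where ω_6 = e^(-2πi/6)
= (-1)·ω_6^0 + (2)·ω_6^5 + (-1)·ω_6^10 + (3)·ω_6^15 + (-3)·ω_6^20 + (1)·ω_6^25

X[5] = -0.5000+2.5981i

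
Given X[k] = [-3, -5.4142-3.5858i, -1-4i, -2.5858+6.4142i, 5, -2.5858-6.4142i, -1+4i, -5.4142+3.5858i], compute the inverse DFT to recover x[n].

x[n] = (1/8) Σ(k=0 to 7) X[k] · e^(2πikn/8)

Computing each x[n]:
x[0] = -2
x[1] = -1
x[2] = 3
x[3] = -2
x[4] = 2
x[5] = 1
x[6] = -2
x[7] = -2

x = [-2, -1, 3, -2, 2, 1, -2, -2]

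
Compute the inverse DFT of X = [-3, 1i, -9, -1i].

x[n] = (1/4) Σ(k=0 to 3) X[k] · e^(2πikn/4)

Computing each x[n]:
x[0] = -3
x[1] = 1
x[2] = -3
x[3] = 2

x = [-3, 1, -3, 2]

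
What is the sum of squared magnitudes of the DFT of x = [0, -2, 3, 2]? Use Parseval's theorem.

Parseval: Σ|x[n]|² = (1/N)Σ|X[k]|², so Σ|X[k]|² = N·Σ|x[n]|² = 4·17.0000

Σ|X[k]|² = N·Σ|x[n]|² = 4·17.0000 = 68.0000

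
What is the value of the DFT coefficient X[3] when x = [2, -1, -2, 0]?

X[3] = Σ(n=0 to 3) x[n] · ω_4^(3n) where ω_4 = e^(-2πi/4)
= (2)·ω_4^0 + (-1)·ω_4^3 + (-2)·ω_4^6 + (0)·ω_4^9

X[3] = 4-1i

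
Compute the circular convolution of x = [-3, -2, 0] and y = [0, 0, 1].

(x ⊛ y)[n] = Σ(m=0 to 2) x[m] · y[(n-m) mod 3]

Computing each output sample:
(x ⊛ y)[0] = -2
(x ⊛ y)[1] = 0
(x ⊛ y)[2] = -3

x ⊛ y = [-2, 0, -3]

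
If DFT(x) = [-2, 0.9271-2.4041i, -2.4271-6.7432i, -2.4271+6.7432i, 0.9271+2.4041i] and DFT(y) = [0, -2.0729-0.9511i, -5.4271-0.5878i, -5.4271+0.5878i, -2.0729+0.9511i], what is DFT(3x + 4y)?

By linearity: DFT(3x + 4y) = 3·DFT(x) + 4·DFT(y)
= 3·[-2, 0.9271-2.4041i, -2.4271-6.7432i, -2.4271+6.7432i, 0.9271+2.4041i] + 4·[0, -2.0729-0.9511i, -5.4271-0.5878i, -5.4271+0.5878i, -2.0729+0.9511i]

Computing element-wise:
Z[0] = 3·(-2) + 4·(0) = -6
Z[1] = 3·(0.9271-2.4041i) + 4·(-2.0729-0.9511i) = -5.5103-11.0167i
Z[2] = 3·(-2.4271-6.7432i) + 4·(-5.4271-0.5878i) = -28.9897-22.5808i
Z[3] = 3·(-2.4271+6.7432i) + 4·(-5.4271+0.5878i) = -28.9897+22.5808i
Z[4] = 3·(0.9271+2.4041i) + 4·(-2.0729+0.9511i) = -5.5103+11.0167i

DFT(3x + 4y) = 3·X + 4·Y = [-6, -5.5103-11.0167i, -28.9897-22.5808i, -28.9897+22.5808i, -5.5103+11.0167i]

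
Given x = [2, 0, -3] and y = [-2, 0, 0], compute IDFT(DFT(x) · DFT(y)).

(x ⊛ y)[n] = Σ(m=0 to 2) x[m] · y[(n-m) mod 3]

Computing each output sample:
(x ⊛ y)[0] = -4
(x ⊛ y)[1] = 0
(x ⊛ y)[2] = 6

x ⊛ y = [-4, 0, 6]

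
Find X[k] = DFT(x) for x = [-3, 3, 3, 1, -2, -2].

X[k] = Σ(n=0 to 5) x[n] · ω_6^(nk)
where ω_6 = e^(-2πi/6)

Computing each X[k]:
X[0] = 0
X[1] = -4.0000-8.6603i
X[2] = -3
X[3] = -4
X[4] = -3
X[5] = -4.0000+8.6603i

X = [0, -4.0000-8.6603i, -3, -4, -3, -4.0000+8.6603i]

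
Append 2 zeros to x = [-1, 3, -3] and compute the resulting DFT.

Original 3-point DFT: [-1, -1.0000-5.1962i, -1.0000+5.1962i]
Zero-padded 5-point DFT provides frequency interpolation.

DFT_5([x, 0, ...]) = [-1, 2.3541-1.0898i, -4.3541-4.6165i, -4.3541+4.6165i, 2.3541+1.0898i]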